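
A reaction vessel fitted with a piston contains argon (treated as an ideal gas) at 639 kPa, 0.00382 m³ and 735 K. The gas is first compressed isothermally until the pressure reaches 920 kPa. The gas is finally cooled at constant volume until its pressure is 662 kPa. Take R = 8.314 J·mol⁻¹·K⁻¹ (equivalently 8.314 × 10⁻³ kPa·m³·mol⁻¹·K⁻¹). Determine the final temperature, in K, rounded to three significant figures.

T₃ ≈ 529 K

Isothermal, so P V is constant: T₂ = T₁; V₂ = V₁·(P₁/P₂) = 0.002653 m³.
Isochoric, so P/T is constant: V₃ = V₂; T₃ = T₂·(P₃/P₂) = 528.9 K.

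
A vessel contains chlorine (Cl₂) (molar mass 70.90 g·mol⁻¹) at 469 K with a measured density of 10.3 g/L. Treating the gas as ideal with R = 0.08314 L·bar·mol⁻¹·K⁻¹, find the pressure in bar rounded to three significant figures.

P ≈ 5.66 bar

ρ = PM/(RT) ⇒ P = ρRT/M = (10.3 × 0.08314 × 469.0) / 70.90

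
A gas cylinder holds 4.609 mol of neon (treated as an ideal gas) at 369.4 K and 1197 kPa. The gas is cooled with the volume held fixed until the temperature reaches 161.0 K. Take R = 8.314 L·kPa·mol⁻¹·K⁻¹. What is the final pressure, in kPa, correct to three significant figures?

P₂ ≈ 522 kPa

From PV = nRT: V₁ = nRT₁/P₁ = 11.83 L.
Isochoric, so P/T is constant: V₂ = V₁; P₂ = P₁·(T₂/T₁) = 521.7 kPa.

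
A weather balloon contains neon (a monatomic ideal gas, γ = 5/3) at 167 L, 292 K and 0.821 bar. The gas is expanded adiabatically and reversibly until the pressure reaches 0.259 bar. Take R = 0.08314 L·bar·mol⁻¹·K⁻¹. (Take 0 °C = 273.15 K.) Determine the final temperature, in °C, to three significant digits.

T₂ ≈ -89.1 °C

Adiabatic (γ = 5/3), T V^(γ−1) and P V^γ constant: T₂ = T₁·(P₂/P₁)^((γ−1)/γ) = 184.1 K; V₂ = V₁·(P₁/P₂)^(1/γ) = 333.7 L.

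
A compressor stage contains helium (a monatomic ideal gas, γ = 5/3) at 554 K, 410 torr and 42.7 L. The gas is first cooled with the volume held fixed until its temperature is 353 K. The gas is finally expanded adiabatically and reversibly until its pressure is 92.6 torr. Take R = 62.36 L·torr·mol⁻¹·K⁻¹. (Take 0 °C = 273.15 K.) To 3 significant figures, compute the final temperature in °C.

V constant ⇒ P ∝ T: V₂ = V₁; P₂ = P₁·(T₂/T₁) = 261.2 torr.
Reversible adiabatic, γ = 5/3: T₃ = T₂·(P₃/P₂)^((γ−1)/γ) = 233.1 K; V₃ = V₂·(P₂/P₃)^(1/γ) = 79.56 L.

T₃ ≈ -40.0 °C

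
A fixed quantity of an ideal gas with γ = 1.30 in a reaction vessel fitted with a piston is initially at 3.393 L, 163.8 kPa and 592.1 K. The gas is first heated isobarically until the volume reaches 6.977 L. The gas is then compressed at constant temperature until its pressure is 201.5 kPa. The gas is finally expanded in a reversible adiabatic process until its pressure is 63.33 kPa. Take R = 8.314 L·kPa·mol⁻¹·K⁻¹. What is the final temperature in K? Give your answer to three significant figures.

Isobaric, so V/T is constant: P₂ = P₁; T₂ = T₁·(V₂/V₁) = 1218 K.
T constant ⇒ Boyle's law P V = const: T₃ = T₂; V₃ = V₂·(P₂/P₃) = 5.672 L.
Reversible adiabatic, γ = 1.30: T₄ = T₃·(P₄/P₃)^((γ−1)/γ) = 932.1 K; V₄ = V₃·(P₃/P₄)^(1/γ) = 13.82 L.

T₄ ≈ 932 K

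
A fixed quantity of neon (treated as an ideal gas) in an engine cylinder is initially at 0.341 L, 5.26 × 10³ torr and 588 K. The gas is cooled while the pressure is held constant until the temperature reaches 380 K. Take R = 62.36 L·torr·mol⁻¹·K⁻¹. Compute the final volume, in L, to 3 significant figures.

V₂ ≈ 0.220 L

Isobaric, so V/T is constant: P₂ = P₁; V₂ = V₁·(T₂/T₁) = 0.2204 L.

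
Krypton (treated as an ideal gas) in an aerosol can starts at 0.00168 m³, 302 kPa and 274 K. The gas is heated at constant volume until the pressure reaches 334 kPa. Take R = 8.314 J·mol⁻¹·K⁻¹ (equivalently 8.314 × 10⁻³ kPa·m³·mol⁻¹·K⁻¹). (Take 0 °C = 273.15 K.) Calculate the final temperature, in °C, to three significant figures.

T₂ ≈ 29.9 °C

V constant ⇒ P ∝ T: V₂ = V₁; T₂ = T₁·(P₂/P₁) = 303.0 K.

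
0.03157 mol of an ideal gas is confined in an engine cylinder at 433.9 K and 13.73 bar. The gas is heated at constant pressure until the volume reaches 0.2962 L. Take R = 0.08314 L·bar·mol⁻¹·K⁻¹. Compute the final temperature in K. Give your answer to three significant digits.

T₂ ≈ 1.55e+03 K

From PV = nRT: V₁ = nRT₁/P₁ = 0.08295 L.
P constant ⇒ V ∝ T: P₂ = P₁; T₂ = T₁·(V₂/V₁) = 1549 K.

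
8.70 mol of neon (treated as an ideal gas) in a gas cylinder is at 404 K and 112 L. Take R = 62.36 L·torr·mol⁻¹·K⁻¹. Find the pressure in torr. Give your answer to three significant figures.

PV = nRT ⇒ P = nRT/V = (8.70 × 62.36 × 404) / 112

P ≈ 1.96e+03 torr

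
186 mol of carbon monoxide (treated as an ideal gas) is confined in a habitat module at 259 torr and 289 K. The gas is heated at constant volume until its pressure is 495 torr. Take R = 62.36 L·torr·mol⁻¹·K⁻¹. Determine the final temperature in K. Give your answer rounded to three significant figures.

T₂ ≈ 552 K

From PV = nRT: V₁ = nRT₁/P₁ = 1.294e+04 L.
V constant ⇒ P ∝ T: V₂ = V₁; T₂ = T₁·(P₂/P₁) = 552.3 K.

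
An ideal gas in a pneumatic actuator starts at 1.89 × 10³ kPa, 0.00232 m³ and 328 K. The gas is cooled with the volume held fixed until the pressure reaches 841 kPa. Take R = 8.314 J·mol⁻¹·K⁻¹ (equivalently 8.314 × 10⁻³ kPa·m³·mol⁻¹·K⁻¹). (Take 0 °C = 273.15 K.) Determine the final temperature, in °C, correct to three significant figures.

Isochoric, so P/T is constant: V₂ = V₁; T₂ = T₁·(P₂/P₁) = 146.0 K.

T₂ ≈ -127 °C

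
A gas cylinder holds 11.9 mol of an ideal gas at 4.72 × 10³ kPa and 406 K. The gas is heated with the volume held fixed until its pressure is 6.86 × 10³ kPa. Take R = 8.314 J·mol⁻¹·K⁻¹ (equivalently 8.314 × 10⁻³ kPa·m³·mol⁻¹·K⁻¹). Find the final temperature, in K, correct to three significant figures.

From PV = nRT: V₁ = nRT₁/P₁ = 0.008510 m³.
Isochoric, so P/T is constant: V₂ = V₁; T₂ = T₁·(P₂/P₁) = 590.1 K.

T₂ ≈ 590 K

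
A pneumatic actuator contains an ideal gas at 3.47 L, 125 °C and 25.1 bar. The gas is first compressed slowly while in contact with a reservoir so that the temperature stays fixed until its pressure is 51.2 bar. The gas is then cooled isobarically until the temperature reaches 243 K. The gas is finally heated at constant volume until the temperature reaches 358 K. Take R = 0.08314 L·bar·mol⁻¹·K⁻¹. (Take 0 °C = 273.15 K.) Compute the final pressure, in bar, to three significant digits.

Convert: T₁ = 398.1 K.
T constant ⇒ Boyle's law P V = const: T₂ = T₁; V₂ = V₁·(P₁/P₂) = 1.701 L.
P constant ⇒ V ∝ T: P₃ = P₂; V₃ = V₂·(T₃/T₂) = 1.038 L.
V constant ⇒ P ∝ T: V₄ = V₃; P₄ = P₃·(T₄/T₃) = 75.43 bar.

P₄ ≈ 75.4 bar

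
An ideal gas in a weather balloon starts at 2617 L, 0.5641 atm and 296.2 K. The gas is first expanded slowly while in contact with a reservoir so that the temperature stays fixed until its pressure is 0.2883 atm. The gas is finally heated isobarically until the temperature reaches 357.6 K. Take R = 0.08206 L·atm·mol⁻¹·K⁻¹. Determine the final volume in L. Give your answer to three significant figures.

V₃ ≈ 6.18e+03 L

Isothermal, so P V is constant: T₂ = T₁; V₂ = V₁·(P₁/P₂) = 5121 L.
Isobaric, so V/T is constant: P₃ = P₂; V₃ = V₂·(T₃/T₂) = 6182 L.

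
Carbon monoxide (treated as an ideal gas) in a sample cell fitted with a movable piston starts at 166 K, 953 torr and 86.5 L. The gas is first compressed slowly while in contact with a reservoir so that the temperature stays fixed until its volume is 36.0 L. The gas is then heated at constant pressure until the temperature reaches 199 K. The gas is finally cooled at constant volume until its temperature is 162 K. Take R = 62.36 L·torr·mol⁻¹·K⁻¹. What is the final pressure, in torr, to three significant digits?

P₄ ≈ 1.86e+03 torr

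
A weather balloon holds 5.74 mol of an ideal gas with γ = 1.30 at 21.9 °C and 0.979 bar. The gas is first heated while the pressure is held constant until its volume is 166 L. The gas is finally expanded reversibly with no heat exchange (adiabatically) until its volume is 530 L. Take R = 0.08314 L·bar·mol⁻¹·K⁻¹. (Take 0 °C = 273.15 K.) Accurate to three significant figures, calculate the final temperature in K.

Convert: T₁ = 295.0 K.
From PV = nRT: V₁ = nRT₁/P₁ = 143.8 L.
Isobaric, so V/T is constant: P₂ = P₁; T₂ = T₁·(V₂/V₁) = 340.5 K.
Reversible adiabatic, γ = 1.30: T₃ = T₂·(V₂/V₃)^(γ−1) = 240.4 K; P₃ = P₂·(V₂/V₃)^γ = 0.2165 bar.

T₃ ≈ 240 K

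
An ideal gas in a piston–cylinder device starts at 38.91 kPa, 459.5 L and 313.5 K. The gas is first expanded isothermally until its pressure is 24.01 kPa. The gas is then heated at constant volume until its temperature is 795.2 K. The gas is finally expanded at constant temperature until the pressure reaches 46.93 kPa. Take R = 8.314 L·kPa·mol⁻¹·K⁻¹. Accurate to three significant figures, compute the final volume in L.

V₄ ≈ 966 L

T constant ⇒ Boyle's law P V = const: T₂ = T₁; V₂ = V₁·(P₁/P₂) = 744.7 L.
V constant ⇒ P ∝ T: V₃ = V₂; P₃ = P₂·(T₃/T₂) = 60.90 kPa.
T constant ⇒ Boyle's law P V = const: T₄ = T₃; V₄ = V₃·(P₃/P₄) = 966.4 L.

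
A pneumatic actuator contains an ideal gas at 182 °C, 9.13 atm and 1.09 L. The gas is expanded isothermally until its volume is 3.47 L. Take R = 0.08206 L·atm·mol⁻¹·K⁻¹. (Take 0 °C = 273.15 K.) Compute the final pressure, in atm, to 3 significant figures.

P₂ ≈ 2.87 atm

Convert: T₁ = 455.1 K.
T constant ⇒ Boyle's law P V = const: T₂ = T₁; P₂ = P₁·(V₁/V₂) = 2.868 atm.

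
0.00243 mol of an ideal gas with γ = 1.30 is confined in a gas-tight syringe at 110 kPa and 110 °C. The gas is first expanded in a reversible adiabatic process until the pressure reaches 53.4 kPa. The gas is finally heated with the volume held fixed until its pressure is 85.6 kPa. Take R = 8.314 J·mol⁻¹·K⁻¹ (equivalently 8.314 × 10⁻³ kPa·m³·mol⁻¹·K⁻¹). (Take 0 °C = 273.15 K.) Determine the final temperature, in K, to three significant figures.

T₃ ≈ 520 K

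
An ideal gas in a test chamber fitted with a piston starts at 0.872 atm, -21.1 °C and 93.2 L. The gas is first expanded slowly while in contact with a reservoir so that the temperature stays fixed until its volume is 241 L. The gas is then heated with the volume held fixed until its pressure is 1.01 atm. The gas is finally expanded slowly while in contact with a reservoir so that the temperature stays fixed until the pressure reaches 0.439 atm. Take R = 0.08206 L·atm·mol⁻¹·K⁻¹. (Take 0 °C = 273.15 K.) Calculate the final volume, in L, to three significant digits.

V₄ ≈ 554 L

Convert: T₁ = 252.0 K.
T constant ⇒ Boyle's law P V = const: T₂ = T₁; P₂ = P₁·(V₁/V₂) = 0.3372 atm.
V constant ⇒ P ∝ T: V₃ = V₂; T₃ = T₂·(P₃/P₂) = 754.9 K.
Isothermal, so P V is constant: T₄ = T₃; V₄ = V₃·(P₃/P₄) = 554.5 L.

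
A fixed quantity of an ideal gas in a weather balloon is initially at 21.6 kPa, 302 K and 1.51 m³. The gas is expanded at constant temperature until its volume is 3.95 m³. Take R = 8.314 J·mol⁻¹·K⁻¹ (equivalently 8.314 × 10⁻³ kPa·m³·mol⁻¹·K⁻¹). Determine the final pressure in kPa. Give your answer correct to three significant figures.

P₂ ≈ 8.26 kPa

T constant ⇒ Boyle's law P V = const: T₂ = T₁; P₂ = P₁·(V₁/V₂) = 8.257 kPa.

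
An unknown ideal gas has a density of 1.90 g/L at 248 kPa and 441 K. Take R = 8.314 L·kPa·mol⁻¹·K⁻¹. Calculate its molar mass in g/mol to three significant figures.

M ≈ 28.1 g/mol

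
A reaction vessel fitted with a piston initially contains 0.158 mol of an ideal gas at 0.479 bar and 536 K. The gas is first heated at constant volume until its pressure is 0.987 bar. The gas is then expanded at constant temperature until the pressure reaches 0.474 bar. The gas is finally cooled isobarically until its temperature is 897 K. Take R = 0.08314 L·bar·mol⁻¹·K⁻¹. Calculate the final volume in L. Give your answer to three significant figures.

From PV = nRT: V₁ = nRT₁/P₁ = 14.70 L.
V constant ⇒ P ∝ T: V₂ = V₁; T₂ = T₁·(P₂/P₁) = 1104 K.
Isothermal, so P V is constant: T₃ = T₂; V₃ = V₂·(P₂/P₃) = 30.61 L.
P constant ⇒ V ∝ T: P₄ = P₃; V₄ = V₃·(T₄/T₃) = 24.86 L.

V₄ ≈ 24.9 L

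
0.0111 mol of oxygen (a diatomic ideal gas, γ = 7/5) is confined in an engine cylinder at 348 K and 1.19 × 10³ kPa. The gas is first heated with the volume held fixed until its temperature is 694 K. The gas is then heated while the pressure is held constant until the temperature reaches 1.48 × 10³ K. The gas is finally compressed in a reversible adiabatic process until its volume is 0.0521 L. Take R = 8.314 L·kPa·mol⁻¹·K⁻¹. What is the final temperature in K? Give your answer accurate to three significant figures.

T₄ ≈ 1.54e+03 K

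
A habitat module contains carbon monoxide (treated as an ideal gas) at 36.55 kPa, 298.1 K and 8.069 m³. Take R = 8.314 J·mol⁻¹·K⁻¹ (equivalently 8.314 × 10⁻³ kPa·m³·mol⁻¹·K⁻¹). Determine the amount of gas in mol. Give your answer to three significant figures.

PV = nRT ⇒ n = PV/(RT) = (36.55 × 8.069) / (8.314 × 10⁻³ × 298.1)

n ≈ 119 mol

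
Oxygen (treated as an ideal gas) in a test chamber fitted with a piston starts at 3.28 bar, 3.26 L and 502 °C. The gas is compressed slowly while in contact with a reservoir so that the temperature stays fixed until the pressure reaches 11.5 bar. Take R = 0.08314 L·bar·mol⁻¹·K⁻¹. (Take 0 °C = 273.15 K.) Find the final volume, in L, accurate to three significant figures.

Convert: T₁ = 775.1 K.
Isothermal, so P V is constant: T₂ = T₁; V₂ = V₁·(P₁/P₂) = 0.9298 L.

V₂ ≈ 0.930 L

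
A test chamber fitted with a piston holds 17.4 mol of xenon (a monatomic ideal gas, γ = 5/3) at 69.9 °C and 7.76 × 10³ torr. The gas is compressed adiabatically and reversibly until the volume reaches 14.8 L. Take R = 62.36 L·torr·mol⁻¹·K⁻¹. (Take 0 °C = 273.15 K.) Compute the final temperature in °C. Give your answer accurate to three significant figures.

T₂ ≈ 478 °C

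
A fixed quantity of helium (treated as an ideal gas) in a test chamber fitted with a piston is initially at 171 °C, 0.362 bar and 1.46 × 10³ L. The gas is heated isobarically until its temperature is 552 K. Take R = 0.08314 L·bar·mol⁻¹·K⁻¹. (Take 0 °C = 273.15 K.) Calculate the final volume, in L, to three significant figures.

V₂ ≈ 1.81e+03 L

Convert: T₁ = 444.1 K.
Isobaric, so V/T is constant: P₂ = P₁; V₂ = V₁·(T₂/T₁) = 1815 L.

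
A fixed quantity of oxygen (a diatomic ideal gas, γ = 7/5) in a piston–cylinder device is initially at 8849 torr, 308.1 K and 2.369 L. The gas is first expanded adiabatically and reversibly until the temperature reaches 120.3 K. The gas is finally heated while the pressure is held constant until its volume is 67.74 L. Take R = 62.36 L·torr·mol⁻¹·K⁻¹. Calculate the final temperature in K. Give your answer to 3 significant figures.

Reversible adiabatic, γ = 7/5: P₂ = P₁·(T₂/T₁)^(γ/(γ−1)) = 329.2 torr; V₂ = V₁·(T₁/T₂)^(1/(γ−1)) = 24.87 L.
Isobaric, so V/T is constant: P₃ = P₂; T₃ = T₂·(V₃/V₂) = 327.7 K.

T₃ ≈ 328 K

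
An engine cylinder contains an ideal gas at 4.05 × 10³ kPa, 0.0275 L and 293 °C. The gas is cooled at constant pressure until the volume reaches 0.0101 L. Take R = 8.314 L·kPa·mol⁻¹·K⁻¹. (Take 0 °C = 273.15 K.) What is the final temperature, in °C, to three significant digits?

Convert: T₁ = 566.1 K.
P constant ⇒ V ∝ T: P₂ = P₁; T₂ = T₁·(V₂/V₁) = 207.9 K.

T₂ ≈ -65.2 °C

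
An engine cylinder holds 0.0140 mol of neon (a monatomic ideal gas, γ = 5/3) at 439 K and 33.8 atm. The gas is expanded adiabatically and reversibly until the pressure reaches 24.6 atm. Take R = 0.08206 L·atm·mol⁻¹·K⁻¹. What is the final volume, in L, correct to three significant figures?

V₂ ≈ 0.0181 L

From PV = nRT: V₁ = nRT₁/P₁ = 0.01492 L.
Reversible adiabatic, γ = 5/3: T₂ = T₁·(P₂/P₁)^((γ−1)/γ) = 386.6 K; V₂ = V₁·(P₁/P₂)^(1/γ) = 0.01805 L.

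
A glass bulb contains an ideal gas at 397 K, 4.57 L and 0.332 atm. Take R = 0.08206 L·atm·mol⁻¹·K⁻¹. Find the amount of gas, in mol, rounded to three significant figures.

n ≈ 0.0466 mol

PV = nRT ⇒ n = PV/(RT) = (0.332 × 4.57) / (0.08206 × 397)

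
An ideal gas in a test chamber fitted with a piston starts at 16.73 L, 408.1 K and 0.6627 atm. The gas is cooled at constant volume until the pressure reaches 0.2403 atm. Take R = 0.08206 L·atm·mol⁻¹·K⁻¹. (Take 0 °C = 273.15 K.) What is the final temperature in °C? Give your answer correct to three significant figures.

T₂ ≈ -125 °C

Isochoric, so P/T is constant: V₂ = V₁; T₂ = T₁·(P₂/P₁) = 148.0 K.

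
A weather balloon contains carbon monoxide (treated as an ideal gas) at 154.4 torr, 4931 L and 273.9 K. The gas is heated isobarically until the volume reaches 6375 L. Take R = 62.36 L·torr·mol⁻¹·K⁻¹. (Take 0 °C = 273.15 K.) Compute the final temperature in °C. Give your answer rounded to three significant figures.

P constant ⇒ V ∝ T: P₂ = P₁; T₂ = T₁·(V₂/V₁) = 354.1 K.

T₂ ≈ 81.0 °C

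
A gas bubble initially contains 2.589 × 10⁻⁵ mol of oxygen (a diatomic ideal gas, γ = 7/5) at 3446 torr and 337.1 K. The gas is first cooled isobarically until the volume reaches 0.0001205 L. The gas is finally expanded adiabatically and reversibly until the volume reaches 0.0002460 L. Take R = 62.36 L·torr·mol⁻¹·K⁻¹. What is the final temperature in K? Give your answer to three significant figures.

T₃ ≈ 193 K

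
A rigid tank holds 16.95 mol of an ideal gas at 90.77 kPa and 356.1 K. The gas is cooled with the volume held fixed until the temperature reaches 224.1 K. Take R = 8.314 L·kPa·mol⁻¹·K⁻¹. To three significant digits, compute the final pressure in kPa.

P₂ ≈ 57.1 kPa

From PV = nRT: V₁ = nRT₁/P₁ = 552.9 L.
Isochoric, so P/T is constant: V₂ = V₁; P₂ = P₁·(T₂/T₁) = 57.12 kPa.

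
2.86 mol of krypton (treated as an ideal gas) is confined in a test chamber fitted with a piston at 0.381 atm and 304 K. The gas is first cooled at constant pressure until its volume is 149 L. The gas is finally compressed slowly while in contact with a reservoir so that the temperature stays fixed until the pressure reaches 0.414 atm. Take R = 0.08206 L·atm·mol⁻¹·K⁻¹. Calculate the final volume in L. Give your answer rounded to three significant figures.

From PV = nRT: V₁ = nRT₁/P₁ = 187.3 L.
P constant ⇒ V ∝ T: P₂ = P₁; T₂ = T₁·(V₂/V₁) = 241.9 K.
Isothermal, so P V is constant: T₃ = T₂; V₃ = V₂·(P₂/P₃) = 137.1 L.

V₃ ≈ 137 L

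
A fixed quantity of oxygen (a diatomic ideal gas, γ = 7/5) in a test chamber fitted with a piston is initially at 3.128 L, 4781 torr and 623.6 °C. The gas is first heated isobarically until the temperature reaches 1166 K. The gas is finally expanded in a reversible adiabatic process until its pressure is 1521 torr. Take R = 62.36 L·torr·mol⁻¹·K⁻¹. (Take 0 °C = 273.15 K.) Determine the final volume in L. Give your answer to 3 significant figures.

V₃ ≈ 9.22 L

Convert: T₁ = 896.8 K.
P constant ⇒ V ∝ T: P₂ = P₁; V₂ = V₁·(T₂/T₁) = 4.067 L.
Reversible adiabatic, γ = 7/5: T₃ = T₂·(P₃/P₂)^((γ−1)/γ) = 840.6 K; V₃ = V₂·(P₂/P₃)^(1/γ) = 9.217 L.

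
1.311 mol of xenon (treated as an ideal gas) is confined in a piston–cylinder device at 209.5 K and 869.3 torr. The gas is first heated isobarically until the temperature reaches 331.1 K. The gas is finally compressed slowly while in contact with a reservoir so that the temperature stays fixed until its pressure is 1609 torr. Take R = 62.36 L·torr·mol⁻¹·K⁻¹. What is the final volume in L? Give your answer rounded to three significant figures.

V₃ ≈ 16.8 L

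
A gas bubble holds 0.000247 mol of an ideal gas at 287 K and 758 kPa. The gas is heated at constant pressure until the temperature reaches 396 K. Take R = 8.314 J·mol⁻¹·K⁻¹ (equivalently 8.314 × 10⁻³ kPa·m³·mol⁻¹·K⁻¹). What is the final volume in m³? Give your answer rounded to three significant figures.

V₂ ≈ 1.07e-06 m³

From PV = nRT: V₁ = nRT₁/P₁ = 7.775e-07 m³.
Isobaric, so V/T is constant: P₂ = P₁; V₂ = V₁·(T₂/T₁) = 1.073e-06 m³.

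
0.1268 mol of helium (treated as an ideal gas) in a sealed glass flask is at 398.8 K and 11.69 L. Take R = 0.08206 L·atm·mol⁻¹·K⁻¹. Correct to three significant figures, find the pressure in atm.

PV = nRT ⇒ P = nRT/V = (0.1268 × 0.08206 × 398.8) / 11.69

P ≈ 0.355 atm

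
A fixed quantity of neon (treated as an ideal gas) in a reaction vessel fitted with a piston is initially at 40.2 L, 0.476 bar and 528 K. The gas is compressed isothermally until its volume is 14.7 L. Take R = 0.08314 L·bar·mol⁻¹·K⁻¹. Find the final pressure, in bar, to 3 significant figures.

T constant ⇒ Boyle's law P V = const: T₂ = T₁; P₂ = P₁·(V₁/V₂) = 1.302 bar.

P₂ ≈ 1.30 bar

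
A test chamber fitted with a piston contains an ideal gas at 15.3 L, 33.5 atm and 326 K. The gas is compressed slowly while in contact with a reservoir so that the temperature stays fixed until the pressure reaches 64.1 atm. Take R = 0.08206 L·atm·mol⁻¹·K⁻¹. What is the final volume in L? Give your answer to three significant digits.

V₂ ≈ 8.00 L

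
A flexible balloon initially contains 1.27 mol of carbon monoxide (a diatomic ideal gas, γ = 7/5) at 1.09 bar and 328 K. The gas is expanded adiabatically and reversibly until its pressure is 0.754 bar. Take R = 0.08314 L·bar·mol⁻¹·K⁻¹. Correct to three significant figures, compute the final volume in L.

From PV = nRT: V₁ = nRT₁/P₁ = 31.77 L.
Adiabatic (γ = 7/5), T V^(γ−1) and P V^γ constant: T₂ = T₁·(P₂/P₁)^((γ−1)/γ) = 295.2 K; V₂ = V₁·(P₁/P₂)^(1/γ) = 41.34 L.

V₂ ≈ 41.3 L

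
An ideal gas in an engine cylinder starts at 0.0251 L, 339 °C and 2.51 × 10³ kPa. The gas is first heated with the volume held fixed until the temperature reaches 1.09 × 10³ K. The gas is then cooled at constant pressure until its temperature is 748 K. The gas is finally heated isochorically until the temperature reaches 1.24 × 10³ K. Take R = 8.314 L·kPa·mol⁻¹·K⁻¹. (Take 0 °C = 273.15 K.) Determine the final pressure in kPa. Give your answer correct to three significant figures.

Convert: T₁ = 612.1 K.
V constant ⇒ P ∝ T: V₂ = V₁; P₂ = P₁·(T₂/T₁) = 4469 kPa.
Isobaric, so V/T is constant: P₃ = P₂; V₃ = V₂·(T₃/T₂) = 0.01722 L.
Isochoric, so P/T is constant: V₄ = V₃; P₄ = P₃·(T₄/T₃) = 7409 kPa.

P₄ ≈ 7.41e+03 kPa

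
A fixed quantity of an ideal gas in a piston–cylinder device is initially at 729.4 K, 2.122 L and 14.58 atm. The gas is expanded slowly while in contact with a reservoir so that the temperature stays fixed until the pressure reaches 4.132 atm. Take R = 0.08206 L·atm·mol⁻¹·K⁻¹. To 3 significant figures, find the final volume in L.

T constant ⇒ Boyle's law P V = const: T₂ = T₁; V₂ = V₁·(P₁/P₂) = 7.488 L.

V₂ ≈ 7.49 L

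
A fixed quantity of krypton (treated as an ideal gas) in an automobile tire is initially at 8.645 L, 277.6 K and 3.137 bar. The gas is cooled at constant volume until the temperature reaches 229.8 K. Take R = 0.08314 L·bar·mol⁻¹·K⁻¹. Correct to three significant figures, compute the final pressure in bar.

P₂ ≈ 2.60 bar

Isochoric, so P/T is constant: V₂ = V₁; P₂ = P₁·(T₂/T₁) = 2.597 bar.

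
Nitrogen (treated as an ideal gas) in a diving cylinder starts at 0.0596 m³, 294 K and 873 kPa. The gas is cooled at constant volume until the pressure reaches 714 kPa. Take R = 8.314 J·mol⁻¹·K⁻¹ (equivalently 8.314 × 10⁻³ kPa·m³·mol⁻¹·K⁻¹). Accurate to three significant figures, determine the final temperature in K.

V constant ⇒ P ∝ T: V₂ = V₁; T₂ = T₁·(P₂/P₁) = 240.5 K.

T₂ ≈ 240 K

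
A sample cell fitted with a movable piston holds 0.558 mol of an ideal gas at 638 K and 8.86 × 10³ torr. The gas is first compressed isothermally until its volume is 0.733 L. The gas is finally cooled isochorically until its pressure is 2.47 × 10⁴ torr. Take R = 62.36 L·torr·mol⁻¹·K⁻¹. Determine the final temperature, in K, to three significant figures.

T₃ ≈ 520 K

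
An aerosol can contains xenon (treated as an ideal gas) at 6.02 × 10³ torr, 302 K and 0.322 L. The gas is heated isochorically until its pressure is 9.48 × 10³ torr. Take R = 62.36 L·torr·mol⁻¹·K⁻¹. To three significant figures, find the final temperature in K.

T₂ ≈ 476 K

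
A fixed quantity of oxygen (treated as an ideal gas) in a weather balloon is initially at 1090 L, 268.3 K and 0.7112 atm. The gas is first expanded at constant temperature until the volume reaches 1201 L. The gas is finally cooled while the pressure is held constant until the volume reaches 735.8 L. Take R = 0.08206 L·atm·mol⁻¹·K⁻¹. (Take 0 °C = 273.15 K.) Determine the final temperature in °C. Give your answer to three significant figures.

T constant ⇒ Boyle's law P V = const: T₂ = T₁; P₂ = P₁·(V₁/V₂) = 0.6455 atm.
P constant ⇒ V ∝ T: P₃ = P₂; T₃ = T₂·(V₃/V₂) = 164.4 K.

T₃ ≈ -109 °C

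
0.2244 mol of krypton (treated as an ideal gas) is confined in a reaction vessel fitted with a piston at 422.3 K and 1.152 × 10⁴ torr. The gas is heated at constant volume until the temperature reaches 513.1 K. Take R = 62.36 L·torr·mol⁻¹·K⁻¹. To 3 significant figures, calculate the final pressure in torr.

From PV = nRT: V₁ = nRT₁/P₁ = 0.5130 L.
V constant ⇒ P ∝ T: V₂ = V₁; P₂ = P₁·(T₂/T₁) = 1.400e+04 torr.

P₂ ≈ 1.40e+04 torr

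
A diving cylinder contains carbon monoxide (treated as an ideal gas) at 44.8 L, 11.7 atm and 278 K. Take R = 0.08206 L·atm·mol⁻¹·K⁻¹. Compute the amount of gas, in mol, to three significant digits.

n ≈ 23.0 mol

PV = nRT ⇒ n = PV/(RT) = (11.7 × 44.8) / (0.08206 × 278)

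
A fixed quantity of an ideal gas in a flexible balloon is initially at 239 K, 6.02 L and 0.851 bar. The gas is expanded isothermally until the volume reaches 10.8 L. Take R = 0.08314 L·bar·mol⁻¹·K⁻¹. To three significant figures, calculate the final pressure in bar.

T constant ⇒ Boyle's law P V = const: T₂ = T₁; P₂ = P₁·(V₁/V₂) = 0.4744 bar.

P₂ ≈ 0.474 bar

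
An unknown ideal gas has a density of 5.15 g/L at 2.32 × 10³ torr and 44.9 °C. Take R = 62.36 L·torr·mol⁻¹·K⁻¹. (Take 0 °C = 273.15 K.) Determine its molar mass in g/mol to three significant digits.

M ≈ 44.0 g/mol

ρ = PM/(RT) ⇒ M = ρRT/P = (5.15 × 62.36 × 318.0) / 2.32e+03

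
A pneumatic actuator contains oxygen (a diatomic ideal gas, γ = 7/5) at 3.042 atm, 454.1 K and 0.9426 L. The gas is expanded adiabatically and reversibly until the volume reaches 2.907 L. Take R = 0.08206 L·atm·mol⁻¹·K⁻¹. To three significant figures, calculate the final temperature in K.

T₂ ≈ 289 K

Reversible adiabatic, γ = 7/5: T₂ = T₁·(V₁/V₂)^(γ−1) = 289.4 K; P₂ = P₁·(V₁/V₂)^γ = 0.6286 atm.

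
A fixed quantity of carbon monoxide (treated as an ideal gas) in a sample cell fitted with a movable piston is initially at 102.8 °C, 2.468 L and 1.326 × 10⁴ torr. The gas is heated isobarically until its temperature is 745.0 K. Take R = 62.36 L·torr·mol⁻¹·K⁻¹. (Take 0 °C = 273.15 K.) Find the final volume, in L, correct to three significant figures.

V₂ ≈ 4.89 L

Convert: T₁ = 375.9 K.
P constant ⇒ V ∝ T: P₂ = P₁; V₂ = V₁·(T₂/T₁) = 4.891 L.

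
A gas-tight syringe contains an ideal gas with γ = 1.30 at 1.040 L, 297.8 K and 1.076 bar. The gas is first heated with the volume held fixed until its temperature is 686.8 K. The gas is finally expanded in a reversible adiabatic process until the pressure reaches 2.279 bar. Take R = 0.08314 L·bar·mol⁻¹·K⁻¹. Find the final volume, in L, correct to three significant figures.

V₃ ≈ 1.11 L

V constant ⇒ P ∝ T: V₂ = V₁; P₂ = P₁·(T₂/T₁) = 2.482 bar.
Adiabatic (γ = 1.30), T V^(γ−1) and P V^γ constant: T₃ = T₂·(P₃/P₂)^((γ−1)/γ) = 673.4 K; V₃ = V₂·(P₂/P₃)^(1/γ) = 1.110 L.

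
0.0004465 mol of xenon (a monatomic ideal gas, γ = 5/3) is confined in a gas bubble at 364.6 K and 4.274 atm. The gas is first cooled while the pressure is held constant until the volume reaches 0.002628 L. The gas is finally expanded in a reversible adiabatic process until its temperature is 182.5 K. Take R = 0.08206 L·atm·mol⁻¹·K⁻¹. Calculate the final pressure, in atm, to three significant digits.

P₃ ≈ 1.17 atm

From PV = nRT: V₁ = nRT₁/P₁ = 0.003126 L.
P constant ⇒ V ∝ T: P₂ = P₁; T₂ = T₁·(V₂/V₁) = 306.6 K.
Adiabatic (γ = 5/3), T V^(γ−1) and P V^γ constant: P₃ = P₂·(T₃/T₂)^(γ/(γ−1)) = 1.169 atm; V₃ = V₂·(T₂/T₃)^(1/(γ−1)) = 0.005721 L.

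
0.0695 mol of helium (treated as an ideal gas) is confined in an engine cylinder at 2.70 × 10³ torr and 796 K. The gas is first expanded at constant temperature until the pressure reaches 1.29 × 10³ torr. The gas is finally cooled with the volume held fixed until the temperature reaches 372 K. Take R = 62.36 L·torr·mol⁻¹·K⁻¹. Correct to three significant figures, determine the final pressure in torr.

From PV = nRT: V₁ = nRT₁/P₁ = 1.278 L.
T constant ⇒ Boyle's law P V = const: T₂ = T₁; V₂ = V₁·(P₁/P₂) = 2.674 L.
Isochoric, so P/T is constant: V₃ = V₂; P₃ = P₂·(T₃/T₂) = 602.9 torr.

P₃ ≈ 603 torr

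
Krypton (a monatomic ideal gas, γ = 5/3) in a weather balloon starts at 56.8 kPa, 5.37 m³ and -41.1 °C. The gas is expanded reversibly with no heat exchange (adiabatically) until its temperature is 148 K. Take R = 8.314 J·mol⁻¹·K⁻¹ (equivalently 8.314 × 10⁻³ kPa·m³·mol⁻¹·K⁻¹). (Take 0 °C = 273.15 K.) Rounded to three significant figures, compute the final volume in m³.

V₂ ≈ 10.5 m³

Convert: T₁ = 232.0 K.
Reversible adiabatic, γ = 5/3: P₂ = P₁·(T₂/T₁)^(γ/(γ−1)) = 18.45 kPa; V₂ = V₁·(T₁/T₂)^(1/(γ−1)) = 10.54 m³.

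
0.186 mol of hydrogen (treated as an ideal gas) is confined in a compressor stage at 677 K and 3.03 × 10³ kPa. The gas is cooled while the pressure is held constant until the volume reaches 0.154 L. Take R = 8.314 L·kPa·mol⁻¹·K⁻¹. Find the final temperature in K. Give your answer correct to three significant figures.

T₂ ≈ 302 K

From PV = nRT: V₁ = nRT₁/P₁ = 0.3455 L.
P constant ⇒ V ∝ T: P₂ = P₁; T₂ = T₁·(V₂/V₁) = 301.7 K.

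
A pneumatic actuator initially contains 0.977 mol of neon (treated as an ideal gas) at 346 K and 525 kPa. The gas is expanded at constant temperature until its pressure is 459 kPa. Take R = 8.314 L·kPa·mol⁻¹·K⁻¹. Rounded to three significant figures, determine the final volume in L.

From PV = nRT: V₁ = nRT₁/P₁ = 5.353 L.
Isothermal, so P V is constant: T₂ = T₁; V₂ = V₁·(P₁/P₂) = 6.123 L.

V₂ ≈ 6.12 L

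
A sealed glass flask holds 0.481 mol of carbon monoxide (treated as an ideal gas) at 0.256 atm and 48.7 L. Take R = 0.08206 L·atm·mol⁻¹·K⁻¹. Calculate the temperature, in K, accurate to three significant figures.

T ≈ 316 K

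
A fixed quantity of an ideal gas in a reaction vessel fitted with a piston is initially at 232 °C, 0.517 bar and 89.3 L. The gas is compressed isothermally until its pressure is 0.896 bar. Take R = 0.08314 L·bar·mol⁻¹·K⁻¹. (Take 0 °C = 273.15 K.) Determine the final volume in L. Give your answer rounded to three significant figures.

V₂ ≈ 51.5 L

Convert: T₁ = 505.1 K.
T constant ⇒ Boyle's law P V = const: T₂ = T₁; V₂ = V₁·(P₁/P₂) = 51.53 L.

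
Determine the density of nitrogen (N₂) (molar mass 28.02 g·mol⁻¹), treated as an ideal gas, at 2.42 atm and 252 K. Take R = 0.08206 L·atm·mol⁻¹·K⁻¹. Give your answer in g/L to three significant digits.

ρ ≈ 3.28 g/L

ρ = PM/(RT) = (2.42 × 28.02) / (0.08206 × 252.0)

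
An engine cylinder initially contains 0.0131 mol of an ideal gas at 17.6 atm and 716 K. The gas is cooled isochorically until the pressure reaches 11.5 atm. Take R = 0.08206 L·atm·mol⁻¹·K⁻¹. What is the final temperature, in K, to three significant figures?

From PV = nRT: V₁ = nRT₁/P₁ = 0.04373 L.
Isochoric, so P/T is constant: V₂ = V₁; T₂ = T₁·(P₂/P₁) = 467.8 K.

T₂ ≈ 468 K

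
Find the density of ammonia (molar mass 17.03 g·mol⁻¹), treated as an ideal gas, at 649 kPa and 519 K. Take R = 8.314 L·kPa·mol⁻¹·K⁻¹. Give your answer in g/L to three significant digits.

ρ ≈ 2.56 g/L

ρ = PM/(RT) = (649 × 17.03) / (8.314 × 519.0)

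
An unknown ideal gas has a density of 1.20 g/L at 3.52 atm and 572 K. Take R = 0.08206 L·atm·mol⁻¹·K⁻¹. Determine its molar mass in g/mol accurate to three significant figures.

ρ = PM/(RT) ⇒ M = ρRT/P = (1.20 × 0.08206 × 572.0) / 3.52

M ≈ 16.0 g/mol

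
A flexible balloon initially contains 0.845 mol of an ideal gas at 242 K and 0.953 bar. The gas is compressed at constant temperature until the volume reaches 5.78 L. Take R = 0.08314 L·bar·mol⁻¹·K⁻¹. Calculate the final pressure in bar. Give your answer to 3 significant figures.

P₂ ≈ 2.94 bar

From PV = nRT: V₁ = nRT₁/P₁ = 17.84 L.
T constant ⇒ Boyle's law P V = const: T₂ = T₁; P₂ = P₁·(V₁/V₂) = 2.941 bar.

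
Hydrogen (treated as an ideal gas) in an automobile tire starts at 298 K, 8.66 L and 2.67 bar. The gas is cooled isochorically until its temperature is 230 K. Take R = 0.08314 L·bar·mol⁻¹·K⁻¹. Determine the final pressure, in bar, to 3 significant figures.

Isochoric, so P/T is constant: V₂ = V₁; P₂ = P₁·(T₂/T₁) = 2.061 bar.

P₂ ≈ 2.06 bar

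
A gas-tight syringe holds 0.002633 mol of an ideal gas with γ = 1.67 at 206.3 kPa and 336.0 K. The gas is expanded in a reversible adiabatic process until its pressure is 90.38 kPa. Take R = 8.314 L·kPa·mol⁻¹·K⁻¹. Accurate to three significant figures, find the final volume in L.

From PV = nRT: V₁ = nRT₁/P₁ = 0.03565 L.
Reversible adiabatic, γ = 1.67: T₂ = T₁·(P₂/P₁)^((γ−1)/γ) = 241.3 K; V₂ = V₁·(P₁/P₂)^(1/γ) = 0.05844 L.

V₂ ≈ 0.0584 L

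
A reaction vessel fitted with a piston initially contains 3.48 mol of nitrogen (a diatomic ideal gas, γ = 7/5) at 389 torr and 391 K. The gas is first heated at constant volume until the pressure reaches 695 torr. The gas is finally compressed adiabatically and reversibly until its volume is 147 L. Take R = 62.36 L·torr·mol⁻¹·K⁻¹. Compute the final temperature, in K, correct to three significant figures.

From PV = nRT: V₁ = nRT₁/P₁ = 218.1 L.
V constant ⇒ P ∝ T: V₂ = V₁; T₂ = T₁·(P₂/P₁) = 698.6 K.
Reversible adiabatic, γ = 7/5: T₃ = T₂·(V₂/V₃)^(γ−1) = 818.0 K; P₃ = P₂·(V₂/V₃)^γ = 1208 torr.

T₃ ≈ 818 K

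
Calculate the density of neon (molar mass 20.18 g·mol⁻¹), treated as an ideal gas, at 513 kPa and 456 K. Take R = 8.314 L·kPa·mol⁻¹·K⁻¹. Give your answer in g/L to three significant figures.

ρ ≈ 2.73 g/L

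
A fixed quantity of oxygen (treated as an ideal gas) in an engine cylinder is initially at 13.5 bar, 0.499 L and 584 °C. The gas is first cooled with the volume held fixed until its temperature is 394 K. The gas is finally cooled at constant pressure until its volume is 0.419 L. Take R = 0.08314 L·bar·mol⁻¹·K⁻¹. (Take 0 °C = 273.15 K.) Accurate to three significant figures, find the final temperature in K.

T₃ ≈ 331 K

Convert: T₁ = 857.1 K.
Isochoric, so P/T is constant: V₂ = V₁; P₂ = P₁·(T₂/T₁) = 6.205 bar.
P constant ⇒ V ∝ T: P₃ = P₂; T₃ = T₂·(V₃/V₂) = 330.8 K.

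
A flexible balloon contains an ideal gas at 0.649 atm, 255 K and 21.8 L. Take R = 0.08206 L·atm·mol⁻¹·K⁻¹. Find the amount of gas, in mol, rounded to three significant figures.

n ≈ 0.676 mol

PV = nRT ⇒ n = PV/(RT) = (0.649 × 21.8) / (0.08206 × 255)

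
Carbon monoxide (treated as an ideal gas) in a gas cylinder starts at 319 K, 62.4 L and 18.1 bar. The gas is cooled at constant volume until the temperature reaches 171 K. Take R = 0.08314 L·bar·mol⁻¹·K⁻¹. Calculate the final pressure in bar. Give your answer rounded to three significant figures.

V constant ⇒ P ∝ T: V₂ = V₁; P₂ = P₁·(T₂/T₁) = 9.703 bar.

P₂ ≈ 9.70 bar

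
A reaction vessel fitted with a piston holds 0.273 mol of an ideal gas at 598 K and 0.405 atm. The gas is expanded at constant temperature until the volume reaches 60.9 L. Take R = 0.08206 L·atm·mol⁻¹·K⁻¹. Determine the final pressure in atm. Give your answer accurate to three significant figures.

P₂ ≈ 0.220 atm

From PV = nRT: V₁ = nRT₁/P₁ = 33.08 L.
Isothermal, so P V is constant: T₂ = T₁; P₂ = P₁·(V₁/V₂) = 0.2200 atm.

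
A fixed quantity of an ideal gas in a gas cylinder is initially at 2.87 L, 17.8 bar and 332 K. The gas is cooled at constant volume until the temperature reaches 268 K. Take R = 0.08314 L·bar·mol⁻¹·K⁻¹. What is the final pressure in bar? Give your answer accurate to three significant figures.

P₂ ≈ 14.4 bar

V constant ⇒ P ∝ T: V₂ = V₁; P₂ = P₁·(T₂/T₁) = 14.37 bar.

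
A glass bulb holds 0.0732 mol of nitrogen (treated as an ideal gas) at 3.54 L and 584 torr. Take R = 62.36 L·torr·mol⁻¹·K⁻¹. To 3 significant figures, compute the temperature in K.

T ≈ 453 K

PV = nRT ⇒ T = PV/(nR) = (584 × 3.54) / (0.0732 × 62.36)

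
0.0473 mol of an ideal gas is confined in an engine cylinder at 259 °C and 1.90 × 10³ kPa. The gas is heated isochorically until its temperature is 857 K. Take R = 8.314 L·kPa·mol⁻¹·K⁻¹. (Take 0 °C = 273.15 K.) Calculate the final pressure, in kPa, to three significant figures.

Convert: T₁ = 532.1 K.
From PV = nRT: V₁ = nRT₁/P₁ = 0.1101 L.
V constant ⇒ P ∝ T: V₂ = V₁; P₂ = P₁·(T₂/T₁) = 3060 kPa.

P₂ ≈ 3.06e+03 kPa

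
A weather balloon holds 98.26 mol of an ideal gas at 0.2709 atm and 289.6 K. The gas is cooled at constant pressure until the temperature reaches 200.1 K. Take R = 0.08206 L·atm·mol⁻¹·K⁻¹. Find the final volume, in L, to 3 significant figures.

From PV = nRT: V₁ = nRT₁/P₁ = 8620 L.
P constant ⇒ V ∝ T: P₂ = P₁; V₂ = V₁·(T₂/T₁) = 5956 L.

V₂ ≈ 5.96e+03 L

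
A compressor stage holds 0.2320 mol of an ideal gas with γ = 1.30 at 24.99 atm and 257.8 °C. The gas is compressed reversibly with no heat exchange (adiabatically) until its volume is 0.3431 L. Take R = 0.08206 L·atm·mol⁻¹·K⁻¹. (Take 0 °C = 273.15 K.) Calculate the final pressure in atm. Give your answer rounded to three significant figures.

P₂ ≈ 31.0 atm

Convert: T₁ = 531.0 K.
From PV = nRT: V₁ = nRT₁/P₁ = 0.4045 L.
Adiabatic (γ = 1.30), T V^(γ−1) and P V^γ constant: T₂ = T₁·(V₁/V₂)^(γ−1) = 557.8 K; P₂ = P₁·(V₁/V₂)^γ = 30.95 atm.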